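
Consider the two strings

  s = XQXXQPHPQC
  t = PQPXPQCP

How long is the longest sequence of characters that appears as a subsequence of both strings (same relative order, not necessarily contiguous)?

5

Let dp[i][j] be the LCS length of the first i characters of s and the first j characters of t. dp[i][j] = dp[i-1][j-1]+1 when the i-th and j-th characters match, else max(dp[i-1][j], dp[i][j-1]).
    ·  P  Q  P  X  P  Q  C  P
 ·  0  0  0  0  0  0  0  0  0
 X  0  0  0  0  1  1  1  1  1
 Q  0  0  1  1  1  1  2  2  2
 X  0  0  1  1  2  2  2  2  2
 X  0  0  1  1  2  2  2  2  2
 Q  0  0  1  1  2  2  3  3  3
 P  0  1  1  2  2  3  3  3  4
 H  0  1  1  2  2  3  3  3  4
 P  0  1  1  2  2  3  3  3  4
 Q  0  1  2  2  2  3  4  4  4
 C  0  1  2  2  2  3  4  5  5
dp[10][8] = 5. One LCS (by backtracking along matches): QXPQC.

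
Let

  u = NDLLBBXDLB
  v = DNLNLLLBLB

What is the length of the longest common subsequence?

Taking N [1,4], L [3,6], L [4,7], B [6,8], L [9,9], B [10,10] gives a common subsequence of length 6. dp[10][10] = 6 confirms this is the maximum.

6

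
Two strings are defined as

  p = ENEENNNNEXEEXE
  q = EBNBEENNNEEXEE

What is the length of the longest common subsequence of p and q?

11

One common subsequence of length 11: E at p[1]=q[1]; then N at p[2]=q[3]; then E at p[3]=q[5]; then E at p[4]=q[6]; then N at p[5]=q[7]; then N at p[6]=q[8]; then N at p[7]=q[9]; then E at p[9]=q[11]; then X at p[10]=q[12]; then E at p[12]=q[13]; then E at p[14]=q[14]. Since dp[14][14] = 11, nothing longer is possible.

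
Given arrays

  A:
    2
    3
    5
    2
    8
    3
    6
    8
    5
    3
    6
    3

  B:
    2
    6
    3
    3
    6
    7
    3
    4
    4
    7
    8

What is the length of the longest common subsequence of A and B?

5

Let dp[i][j] be the LCS length of the first i values of A and the first j values of B. dp[i][j] = dp[i-1][j-1]+1 when the i-th and j-th values match, else max(dp[i-1][j], dp[i][j-1]).
    ·  2  6  3  3  6  7  3  4  4  7  8
 ·  0  0  0  0  0  0  0  0  0  0  0  0
 2  0  1  1  1  1  1  1  1  1  1  1  1
 3  0  1  1  2  2  2  2  2  2  2  2  2
 5  0  1  1  2  2  2  2  2  2  2  2  2
 2  0  1  1  2  2  2  2  2  2  2  2  2
 8  0  1  1  2  2  2  2  2  2  2  2  3
 3  0  1  1  2  3  3  3  3  3  3  3  3
 6  0  1  2  2  3  4  4  4  4  4  4  4
 8  0  1  2  2  3  4  4  4  4  4  4  5
 5  0  1  2  2  3  4  4  4  4  4  4  5
 3  0  1  2  3  3  4  4  5  5  5  5  5
 6  0  1  2  3  3  4  4  5  5  5  5  5
 3  0  1  2  3  4  4  4  5  5  5  5  5
dp[12][11] = 5. One LCS (by backtracking along matches): 2, 3, 3, 6, 8.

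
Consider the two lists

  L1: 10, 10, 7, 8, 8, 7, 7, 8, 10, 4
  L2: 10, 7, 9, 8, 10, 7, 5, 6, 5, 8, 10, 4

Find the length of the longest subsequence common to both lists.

Match 10 at L1[2]=L2[1], 7 at L1[3]=L2[2], 8 at L1[4]=L2[4], 7 at L1[6]=L2[6], 8 at L1[8]=L2[10], 10 at L1[9]=L2[11], 4 at L1[10]=L2[12] — 7 values in the same relative order in both, and the DP table's final entry dp[10][12] is also 7, so no common subsequence is longer.

7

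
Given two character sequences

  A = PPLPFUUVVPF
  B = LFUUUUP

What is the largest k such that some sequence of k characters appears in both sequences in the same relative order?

Taking L at A[3]=B[1]; then F at A[5]=B[2]; then U at A[6]=B[5]; then U at A[7]=B[6]; then P at A[10]=B[7] gives a common subsequence of length 5. Since dp[11][7] = 5, nothing longer is possible.

5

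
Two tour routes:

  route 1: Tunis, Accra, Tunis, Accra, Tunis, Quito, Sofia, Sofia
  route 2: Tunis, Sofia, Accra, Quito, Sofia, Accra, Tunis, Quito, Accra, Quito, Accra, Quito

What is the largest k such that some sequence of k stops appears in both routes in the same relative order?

5

Taking Tunis at route 1[1]=route 2[1]; then Accra at route 1[2]=route 2[6]; then Tunis at route 1[3]=route 2[7]; then Accra at route 1[4]=route 2[11]; then Quito at route 1[6]=route 2[12] gives a common subsequence of length 5. dp[8][12] = 5 confirms this is the maximum.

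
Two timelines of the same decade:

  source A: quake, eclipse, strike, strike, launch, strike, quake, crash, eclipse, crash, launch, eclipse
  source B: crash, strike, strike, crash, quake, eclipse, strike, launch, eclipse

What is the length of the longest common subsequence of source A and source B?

Pick strike (source A #3, source B #2) → strike (source A #4, source B #3) → quake (source A #7, source B #5) → eclipse (source A #9, source B #6) → launch (source A #11, source B #8) → eclipse (source A #12, source B #9); all 6 events appear in both, in order. dp[12][9] = 6 confirms this is the maximum.

6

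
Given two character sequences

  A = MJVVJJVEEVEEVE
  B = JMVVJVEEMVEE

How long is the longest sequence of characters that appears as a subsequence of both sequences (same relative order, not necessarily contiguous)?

10

One common subsequence of length 10: M [1,2], V [3,3], V [4,4], J [6,5], V [7,6], E [8,7], E [9,8], V [10,10], E [12,11], E [14,12]. dp[14][12] = 10 confirms this is the maximum.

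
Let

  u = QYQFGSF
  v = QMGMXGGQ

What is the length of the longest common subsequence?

2

Taking Q [1,1] → Q [3,8] gives a common subsequence of length 2. dp[7][8] = 2 confirms this is the maximum.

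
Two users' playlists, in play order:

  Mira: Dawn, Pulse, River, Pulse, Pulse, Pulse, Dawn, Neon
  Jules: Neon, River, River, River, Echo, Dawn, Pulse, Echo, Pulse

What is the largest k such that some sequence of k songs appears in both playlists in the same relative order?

3

Match Dawn at Mira[1]=Jules[6]; then Pulse at Mira[2]=Jules[7]; then Pulse at Mira[6]=Jules[9] — 3 songs in the same relative order in both. Since dp[8][9] = 3, nothing longer is possible.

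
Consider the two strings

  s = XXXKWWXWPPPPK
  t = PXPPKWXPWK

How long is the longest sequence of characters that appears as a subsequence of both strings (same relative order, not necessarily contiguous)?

6

Let dp[i][j] be the LCS length of the first i characters of s and the first j characters of t. dp[i][j] = dp[i-1][j-1]+1 when the i-th and j-th characters match, else max(dp[i-1][j], dp[i][j-1]).
    ·  P  X  P  P  K  W  X  P  W  K
 ·  0  0  0  0  0  0  0  0  0  0  0
 X  0  0  1  1  1  1  1  1  1  1  1
 X  0  0  1  1  1  1  1  2  2  2  2
 X  0  0  1  1  1  1  1  2  2  2  2
 K  0  0  1  1  1  2  2  2  2  2  3
 W  0  0  1  1  1  2  3  3  3  3  3
 W  0  0  1  1  1  2  3  3  3  4  4
 X  0  0  1  1  1  2  3  4  4  4  4
 W  0  0  1  1  1  2  3  4  4  5  5
 P  0  1  1  2  2  2  3  4  5  5  5
 P  0  1  1  2  3  3  3  4  5  5  5
 P  0  1  1  2  3  3  3  4  5  5  5
 P  0  1  1  2  3  3  3  4  5  5  5
 K  0  1  1  2  3  4  4  4  5  5  6
dp[13][10] = 6. One LCS (by backtracking along matches): XKWXWK.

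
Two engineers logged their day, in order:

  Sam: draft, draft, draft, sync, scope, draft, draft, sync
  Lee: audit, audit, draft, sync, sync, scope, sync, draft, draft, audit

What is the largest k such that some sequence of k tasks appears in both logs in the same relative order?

Taking draft (Sam #1, Lee #3), then sync (Sam #4, Lee #5), then scope (Sam #5, Lee #6), then draft (Sam #6, Lee #8), then draft (Sam #7, Lee #9) gives a common subsequence of length 5. The LCS DP gives dp[8][10] = 5, so this is optimal.

5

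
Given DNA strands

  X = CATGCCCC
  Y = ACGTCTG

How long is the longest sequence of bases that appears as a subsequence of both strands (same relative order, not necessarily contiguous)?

3

Let dp[i][j] be the LCS length of the first i bases of X and the first j bases of Y. dp[i][j] = dp[i-1][j-1]+1 when the i-th and j-th bases match, else max(dp[i-1][j], dp[i][j-1]).
    ·  A  C  G  T  C  T  G
 ·  0  0  0  0  0  0  0  0
 C  0  0  1  1  1  1  1  1
 A  0  1  1  1  1  1  1  1
 T  0  1  1  1  2  2  2  2
 G  0  1  1  2  2  2  2  3
 C  0  1  2  2  2  3  3  3
 C  0  1  2  2  2  3  3  3
 C  0  1  2  2  2  3  3  3
 C  0  1  2  2  2  3  3  3
dp[8][7] = 3. One LCS (by backtracking along matches): CTG.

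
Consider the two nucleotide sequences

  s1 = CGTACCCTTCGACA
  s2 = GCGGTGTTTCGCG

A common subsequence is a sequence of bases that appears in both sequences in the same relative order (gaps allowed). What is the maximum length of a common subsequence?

8

Match C (s1 #1, s2 #2), G (s1 #2, s2 #6), T (s1 #3, s2 #7), T (s1 #8, s2 #8), T (s1 #9, s2 #9), C (s1 #10, s2 #10), G (s1 #11, s2 #11), C (s1 #13, s2 #12) — 8 bases in the same relative order in both. dp[14][13] = 8 confirms this is the maximum.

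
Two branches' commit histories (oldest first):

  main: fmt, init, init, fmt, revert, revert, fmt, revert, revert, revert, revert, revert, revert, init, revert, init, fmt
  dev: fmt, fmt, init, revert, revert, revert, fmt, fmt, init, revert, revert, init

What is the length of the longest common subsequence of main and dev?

Taking fmt [1,2]; then init [2,3]; then revert [5,5]; then revert [6,6]; then fmt [7,8]; then revert [13,10]; then revert [15,11]; then init [16,12] gives a common subsequence of length 8. Since dp[17][12] = 8, nothing longer is possible.

8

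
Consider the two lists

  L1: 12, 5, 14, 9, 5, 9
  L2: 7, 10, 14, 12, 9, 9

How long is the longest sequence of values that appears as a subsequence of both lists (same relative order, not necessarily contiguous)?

3

One common subsequence of length 3: 12 (L1 #1, L2 #4) → 9 (L1 #4, L2 #5) → 9 (L1 #6, L2 #6). Since dp[6][6] = 3, nothing longer is possible.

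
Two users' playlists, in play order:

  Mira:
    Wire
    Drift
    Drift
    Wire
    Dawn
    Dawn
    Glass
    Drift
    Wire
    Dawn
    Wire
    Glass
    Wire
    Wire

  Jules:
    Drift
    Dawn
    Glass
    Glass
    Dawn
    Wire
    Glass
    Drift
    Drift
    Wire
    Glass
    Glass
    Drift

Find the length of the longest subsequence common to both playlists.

One common subsequence of length 7: Drift (Mira #3, Jules #1), then Dawn (Mira #5, Jules #2), then Dawn (Mira #6, Jules #5), then Glass (Mira #7, Jules #7), then Drift (Mira #8, Jules #9), then Wire (Mira #9, Jules #10), then Glass (Mira #12, Jules #12). The LCS DP gives dp[14][13] = 7, so this is optimal.

7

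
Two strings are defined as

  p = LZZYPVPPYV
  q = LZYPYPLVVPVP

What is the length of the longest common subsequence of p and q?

Pick L at p[1]=q[1]; then Z at p[2]=q[2]; then Y at p[4]=q[5]; then P at p[5]=q[6]; then V at p[6]=q[9]; then P at p[7]=q[10]; then P at p[8]=q[12]; all 7 characters appear in both, in order. dp[10][12] = 7 confirms this is the maximum.

7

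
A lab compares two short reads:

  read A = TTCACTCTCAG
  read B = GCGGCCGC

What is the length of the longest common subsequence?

4

Let dp[i][j] be the LCS length of the first i bases of read A and the first j bases of read B. dp[i][j] = dp[i-1][j-1]+1 when the i-th and j-th bases match, else max(dp[i-1][j], dp[i][j-1]).
    ·  G  C  G  G  C  C  G  C
 ·  0  0  0  0  0  0  0  0  0
 T  0  0  0  0  0  0  0  0  0
 T  0  0  0  0  0  0  0  0  0
 C  0  0  1  1  1  1  1  1  1
 A  0  0  1  1  1  1  1  1  1
 C  0  0  1  1  1  2  2  2  2
 T  0  0  1  1  1  2  2  2  2
 C  0  0  1  1  1  2  3  3  3
 T  0  0  1  1  1  2  3  3  3
 C  0  0  1  1  1  2  3  3  4
 A  0  0  1  1  1  2  3  3  4
 G  0  1  1  2  2  2  3  4  4
dp[11][8] = 4. One LCS (by backtracking along matches): CCCC.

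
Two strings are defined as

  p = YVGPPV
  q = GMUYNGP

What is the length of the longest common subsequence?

Match Y [1,4]; then G [3,6]; then P [5,7] — 3 characters in the same relative order in both. The LCS DP gives dp[6][7] = 3, so this is optimal.

3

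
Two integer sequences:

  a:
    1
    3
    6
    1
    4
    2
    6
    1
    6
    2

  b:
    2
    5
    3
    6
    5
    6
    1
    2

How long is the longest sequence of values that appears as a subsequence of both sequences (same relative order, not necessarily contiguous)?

Pick 3 (a #2, b #3) → 6 (a #3, b #4) → 6 (a #7, b #6) → 1 (a #8, b #7) → 2 (a #10, b #8); all 5 values appear in both, in order. dp[10][8] = 5 confirms this is the maximum.

5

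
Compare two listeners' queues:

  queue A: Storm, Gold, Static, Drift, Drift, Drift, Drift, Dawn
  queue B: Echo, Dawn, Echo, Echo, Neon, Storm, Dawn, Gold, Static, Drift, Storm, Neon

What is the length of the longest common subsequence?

Pick Storm [1,6], then Gold [2,8], then Static [3,9], then Drift [4,10]; all 4 songs appear in both, in order. dp[8][12] = 4 confirms this is the maximum.

4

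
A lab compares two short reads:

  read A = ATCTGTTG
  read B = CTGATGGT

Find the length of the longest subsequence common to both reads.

Let dp[i][j] be the LCS length of the first i bases of read A and the first j bases of read B. dp[i][j] = dp[i-1][j-1]+1 when the i-th and j-th bases match, else max(dp[i-1][j], dp[i][j-1]).
    ·  C  T  G  A  T  G  G  T
 ·  0  0  0  0  0  0  0  0  0
 A  0  0  0  0  1  1  1  1  1
 T  0  0  1  1  1  2  2  2  2
 C  0  1  1  1  1  2  2  2  2
 T  0  1  2  2  2  2  2  2  3
 G  0  1  2  3  3  3  3  3  3
 T  0  1  2  3  3  4  4  4  4
 T  0  1  2  3  3  4  4  4  5
 G  0  1  2  3  3  4  5  5  5
dp[8][8] = 5. One LCS (by backtracking along matches): CTGTT.

5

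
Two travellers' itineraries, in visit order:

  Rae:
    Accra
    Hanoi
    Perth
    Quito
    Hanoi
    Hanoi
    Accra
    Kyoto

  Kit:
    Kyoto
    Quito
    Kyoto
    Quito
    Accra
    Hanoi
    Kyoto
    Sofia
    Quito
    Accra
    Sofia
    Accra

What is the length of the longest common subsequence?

One common subsequence of length 4: Accra (Rae #1, Kit #5), then Hanoi (Rae #2, Kit #6), then Quito (Rae #4, Kit #9), then Accra (Rae #7, Kit #12). The LCS DP gives dp[8][12] = 4, so this is optimal.

4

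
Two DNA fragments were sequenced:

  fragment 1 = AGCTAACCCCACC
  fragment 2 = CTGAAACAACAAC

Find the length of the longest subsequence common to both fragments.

8

One common subsequence of length 8: C [3,1], T [4,2], A [5,5], A [6,6], C [7,7], C [8,10], A [11,12], C [13,13]. Since dp[13][13] = 8, nothing longer is possible.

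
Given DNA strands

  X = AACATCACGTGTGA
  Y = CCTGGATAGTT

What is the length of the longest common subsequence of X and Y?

Taking C at X[3]=Y[2], then A at X[4]=Y[6], then T at X[5]=Y[7], then A at X[7]=Y[8], then G at X[9]=Y[9], then T at X[10]=Y[10], then T at X[12]=Y[11] gives a common subsequence of length 7. dp[14][11] = 7 confirms this is the maximum.

7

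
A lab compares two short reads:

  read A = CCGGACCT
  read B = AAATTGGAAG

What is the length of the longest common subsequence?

3

Match G (read A #3, read B #6), then G (read A #4, read B #7), then A (read A #5, read B #9) — 3 bases in the same relative order in both. dp[8][10] = 3 confirms this is the maximum.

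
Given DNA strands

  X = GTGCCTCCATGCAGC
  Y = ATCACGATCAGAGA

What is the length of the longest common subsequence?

9

Pick T [2,2]; then C [4,3]; then C [5,5]; then T [6,8]; then C [8,9]; then A [9,10]; then G [11,11]; then A [13,12]; then G [14,13]; all 9 bases appear in both, in order, and the DP table's final entry dp[15][14] is also 9, so no common subsequence is longer.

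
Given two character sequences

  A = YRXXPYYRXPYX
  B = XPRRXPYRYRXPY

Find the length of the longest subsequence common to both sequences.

Match R at A[2]=B[4]; then X at A[4]=B[5]; then P at A[5]=B[6]; then Y at A[6]=B[7]; then Y at A[7]=B[9]; then R at A[8]=B[10]; then X at A[9]=B[11]; then P at A[10]=B[12]; then Y at A[11]=B[13] — 9 characters in the same relative order in both. Since dp[12][13] = 9, nothing longer is possible.

9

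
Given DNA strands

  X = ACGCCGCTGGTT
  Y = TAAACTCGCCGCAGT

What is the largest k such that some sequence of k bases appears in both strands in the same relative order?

Taking A (X #1, Y #4); then C (X #2, Y #7); then G (X #3, Y #8); then C (X #4, Y #9); then C (X #5, Y #10); then G (X #6, Y #11); then C (X #7, Y #12); then G (X #10, Y #14); then T (X #12, Y #15) gives a common subsequence of length 9. Since dp[12][15] = 9, nothing longer is possible.

9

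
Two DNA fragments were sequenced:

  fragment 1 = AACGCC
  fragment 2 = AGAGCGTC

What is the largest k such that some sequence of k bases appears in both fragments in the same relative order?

5

Match A (fragment 1 #1, fragment 2 #1), A (fragment 1 #2, fragment 2 #3), C (fragment 1 #3, fragment 2 #5), G (fragment 1 #4, fragment 2 #6), C (fragment 1 #6, fragment 2 #8) — 5 bases in the same relative order in both. dp[6][8] = 5 confirms this is the maximum.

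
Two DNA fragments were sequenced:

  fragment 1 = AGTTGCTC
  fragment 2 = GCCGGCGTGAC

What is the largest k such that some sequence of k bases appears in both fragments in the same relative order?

5

Let dp[i][j] be the LCS length of the first i bases of fragment 1 and the first j bases of fragment 2. dp[i][j] = dp[i-1][j-1]+1 when the i-th and j-th bases match, else max(dp[i-1][j], dp[i][j-1]).
    ·  G  C  C  G  G  C  G  T  G  A  C
 ·  0  0  0  0  0  0  0  0  0  0  0  0
 A  0  0  0  0  0  0  0  0  0  0  1  1
 G  0  1  1  1  1  1  1  1  1  1  1  1
 T  0  1  1  1  1  1  1  1  2  2  2  2
 T  0  1  1  1  1  1  1  1  2  2  2  2
 G  0  1  1  1  2  2  2  2  2  3  3  3
 C  0  1  2  2  2  2  3  3  3  3  3  4
 T  0  1  2  2  2  2  3  3  4  4  4  4
 C  0  1  2  3  3  3  3  3  4  4  4  5
dp[8][11] = 5. One LCS (by backtracking along matches): GGCTC.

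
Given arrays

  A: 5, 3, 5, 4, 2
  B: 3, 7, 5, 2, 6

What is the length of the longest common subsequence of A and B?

Let dp[i][j] be the LCS length of the first i values of A and the first j values of B. dp[i][j] = dp[i-1][j-1]+1 when the i-th and j-th values match, else max(dp[i-1][j], dp[i][j-1]).
    ·  3  7  5  2  6
 ·  0  0  0  0  0  0
 5  0  0  0  1  1  1
 3  0  1  1  1  1  1
 5  0  1  1  2  2  2
 4  0  1  1  2  2  2
 2  0  1  1  2  3  3
dp[5][5] = 3. One LCS (by backtracking along matches): 3, 5, 2.

3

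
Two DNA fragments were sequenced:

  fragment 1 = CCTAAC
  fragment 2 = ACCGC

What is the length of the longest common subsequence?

3

Pick C [1,2], then C [2,3], then C [6,5]; all 3 bases appear in both, in order. Since dp[6][5] = 3, nothing longer is possible.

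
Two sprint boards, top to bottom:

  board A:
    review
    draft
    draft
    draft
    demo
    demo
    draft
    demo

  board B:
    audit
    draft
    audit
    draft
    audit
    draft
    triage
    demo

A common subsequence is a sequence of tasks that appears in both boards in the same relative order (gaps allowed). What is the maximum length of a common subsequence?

Match draft (board A #2, board B #2), draft (board A #3, board B #4), draft (board A #4, board B #6), demo (board A #8, board B #8) — 4 tasks in the same relative order in both. Since dp[8][8] = 4, nothing longer is possible.

4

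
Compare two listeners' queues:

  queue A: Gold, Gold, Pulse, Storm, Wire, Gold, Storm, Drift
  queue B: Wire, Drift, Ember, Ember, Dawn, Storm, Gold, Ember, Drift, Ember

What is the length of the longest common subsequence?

Match Storm (queue A #4, queue B #6), Gold (queue A #6, queue B #7), Drift (queue A #8, queue B #9) — 3 songs in the same relative order in both. dp[8][10] = 3 confirms this is the maximum.

3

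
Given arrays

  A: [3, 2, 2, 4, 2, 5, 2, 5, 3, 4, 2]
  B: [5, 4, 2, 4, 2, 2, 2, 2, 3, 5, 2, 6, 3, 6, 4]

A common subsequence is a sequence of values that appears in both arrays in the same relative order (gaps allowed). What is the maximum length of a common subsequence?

Match 2 (A #2, B #6); then 2 (A #3, B #7); then 2 (A #5, B #8); then 5 (A #6, B #10); then 2 (A #7, B #11); then 3 (A #9, B #13); then 4 (A #10, B #15) — 7 values in the same relative order in both. The LCS DP gives dp[11][15] = 7, so this is optimal.

7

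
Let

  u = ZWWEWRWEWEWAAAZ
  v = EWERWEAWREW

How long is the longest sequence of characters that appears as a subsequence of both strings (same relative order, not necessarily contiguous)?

8

Match W at u[3]=v[2], then E at u[4]=v[3], then R at u[6]=v[4], then W at u[7]=v[5], then E at u[8]=v[6], then W at u[9]=v[8], then E at u[10]=v[10], then W at u[11]=v[11] — 8 characters in the same relative order in both, and the DP table's final entry dp[15][11] is also 8, so no common subsequence is longer.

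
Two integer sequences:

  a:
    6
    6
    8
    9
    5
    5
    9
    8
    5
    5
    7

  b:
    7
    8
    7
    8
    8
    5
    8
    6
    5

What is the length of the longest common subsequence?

4

Let dp[i][j] be the LCS length of the first i values of a and the first j values of b. dp[i][j] = dp[i-1][j-1]+1 when the i-th and j-th values match, else max(dp[i-1][j], dp[i][j-1]).
    ·  7  8  7  8  8  5  8  6  5
 ·  0  0  0  0  0  0  0  0  0  0
 6  0  0  0  0  0  0  0  0  1  1
 6  0  0  0  0  0  0  0  0  1  1
 8  0  0  1  1  1  1  1  1  1  1
 9  0  0  1  1  1  1  1  1  1  1
 5  0  0  1  1  1  1  2  2  2  2
 5  0  0  1  1  1  1  2  2  2  3
 9  0  0  1  1  1  1  2  2  2  3
 8  0  0  1  1  2  2  2  3  3  3
 5  0  0  1  1  2  2  3  3  3  4
 5  0  0  1  1  2  2  3  3  3  4
 7  0  1  1  2  2  2  3  3  3  4
dp[11][9] = 4. One LCS (by backtracking along matches): 8, 5, 8, 5.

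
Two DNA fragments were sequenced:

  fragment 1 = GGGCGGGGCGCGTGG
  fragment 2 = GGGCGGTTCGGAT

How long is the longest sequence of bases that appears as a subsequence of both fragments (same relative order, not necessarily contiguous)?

One common subsequence of length 10: G [1,1], G [2,2], G [3,3], C [4,4], G [5,5], G [6,6], C [9,9], G [10,10], G [12,11], T [13,13]. The LCS DP gives dp[15][13] = 10, so this is optimal.

10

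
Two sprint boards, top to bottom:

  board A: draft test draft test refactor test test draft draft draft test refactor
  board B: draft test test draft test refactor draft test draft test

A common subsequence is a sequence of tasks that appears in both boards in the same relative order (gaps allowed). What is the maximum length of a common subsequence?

One common subsequence of length 8: draft (board A #1, board B #1), test (board A #2, board B #3), draft (board A #3, board B #4), test (board A #4, board B #5), refactor (board A #5, board B #6), test (board A #7, board B #8), draft (board A #10, board B #9), test (board A #11, board B #10). Since dp[12][10] = 8, nothing longer is possible.

8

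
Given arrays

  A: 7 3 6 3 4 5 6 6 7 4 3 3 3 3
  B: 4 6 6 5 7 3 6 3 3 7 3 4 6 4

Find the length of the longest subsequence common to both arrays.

8

Match 4 (A #5, B #1) → 6 (A #7, B #2) → 6 (A #8, B #3) → 7 (A #9, B #5) → 3 (A #11, B #6) → 3 (A #12, B #8) → 3 (A #13, B #9) → 3 (A #14, B #11) — 8 values in the same relative order in both. The LCS DP gives dp[14][14] = 8, so this is optimal.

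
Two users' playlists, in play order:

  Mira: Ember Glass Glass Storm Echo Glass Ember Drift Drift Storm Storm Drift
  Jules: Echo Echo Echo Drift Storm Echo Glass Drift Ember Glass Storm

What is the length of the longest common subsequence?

5

Taking Storm at Mira[4]=Jules[5] → Echo at Mira[5]=Jules[6] → Glass at Mira[6]=Jules[7] → Ember at Mira[7]=Jules[9] → Storm at Mira[11]=Jules[11] gives a common subsequence of length 5. dp[12][11] = 5 confirms this is the maximum.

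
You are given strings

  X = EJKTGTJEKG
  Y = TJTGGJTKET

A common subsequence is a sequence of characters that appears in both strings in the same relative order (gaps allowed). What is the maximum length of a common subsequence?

5

Let dp[i][j] be the LCS length of the first i characters of X and the first j characters of Y. dp[i][j] = dp[i-1][j-1]+1 when the i-th and j-th characters match, else max(dp[i-1][j], dp[i][j-1]).
    ·  T  J  T  G  G  J  T  K  E  T
 ·  0  0  0  0  0  0  0  0  0  0  0
 E  0  0  0  0  0  0  0  0  0  1  1
 J  0  0  1  1  1  1  1  1  1  1  1
 K  0  0  1  1  1  1  1  1  2  2  2
 T  0  1  1  2  2  2  2  2  2  2  3
 G  0  1  1  2  3  3  3  3  3  3  3
 T  0  1  1  2  3  3  3  4  4  4  4
 J  0  1  2  2  3  3  4  4  4  4  4
 E  0  1  2  2  3  3  4  4  4  5  5
 K  0  1  2  2  3  3  4  4  5  5  5
 G  0  1  2  2  3  4  4  4  5  5  5
dp[10][10] = 5. One LCS (by backtracking along matches): JTGTE.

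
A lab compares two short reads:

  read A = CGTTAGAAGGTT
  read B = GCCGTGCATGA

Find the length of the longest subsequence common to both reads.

6

Let dp[i][j] be the LCS length of the first i bases of read A and the first j bases of read B. dp[i][j] = dp[i-1][j-1]+1 when the i-th and j-th bases match, else max(dp[i-1][j], dp[i][j-1]).
    ·  G  C  C  G  T  G  C  A  T  G  A
 ·  0  0  0  0  0  0  0  0  0  0  0  0
 C  0  0  1  1  1  1  1  1  1  1  1  1
 G  0  1  1  1  2  2  2  2  2  2  2  2
 T  0  1  1  1  2  3  3  3  3  3  3  3
 T  0  1  1  1  2  3  3  3  3  4  4  4
 A  0  1  1  1  2  3  3  3  4  4  4  5
 G  0  1  1  1  2  3  4  4  4  4  5  5
 A  0  1  1  1  2  3  4  4  5  5  5  6
 A  0  1  1  1  2  3  4  4  5  5  5  6
 G  0  1  1  1  2  3  4  4  5  5  6  6
 G  0  1  1  1  2  3  4  4  5  5  6  6
 T  0  1  1  1  2  3  4  4  5  6  6  6
 T  0  1  1  1  2  3  4  4  5  6  6  6
dp[12][11] = 6. One LCS (by backtracking along matches): CGTTGA.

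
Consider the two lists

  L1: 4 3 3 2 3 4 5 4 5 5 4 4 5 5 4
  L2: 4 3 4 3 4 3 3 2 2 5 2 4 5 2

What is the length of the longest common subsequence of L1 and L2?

Taking 4 at L1[1]=L2[5], then 3 at L1[2]=L2[6], then 3 at L1[3]=L2[7], then 2 at L1[4]=L2[9], then 5 at L1[7]=L2[10], then 4 at L1[8]=L2[12], then 5 at L1[9]=L2[13] gives a common subsequence of length 7. The LCS DP gives dp[15][14] = 7, so this is optimal.

7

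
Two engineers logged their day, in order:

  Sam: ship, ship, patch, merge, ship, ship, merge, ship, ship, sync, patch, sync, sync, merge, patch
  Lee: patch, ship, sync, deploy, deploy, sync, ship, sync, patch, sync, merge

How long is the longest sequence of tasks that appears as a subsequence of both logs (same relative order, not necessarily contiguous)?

7

Taking patch at Sam[3]=Lee[1], ship at Sam[5]=Lee[2], ship at Sam[9]=Lee[7], sync at Sam[10]=Lee[8], patch at Sam[11]=Lee[9], sync at Sam[13]=Lee[10], merge at Sam[14]=Lee[11] gives a common subsequence of length 7. The LCS DP gives dp[15][11] = 7, so this is optimal.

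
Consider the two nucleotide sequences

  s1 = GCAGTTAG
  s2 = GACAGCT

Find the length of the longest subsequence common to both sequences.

5

Match G [1,1], C [2,3], A [3,4], G [4,5], T [6,7] — 5 bases in the same relative order in both. The LCS DP gives dp[8][7] = 5, so this is optimal.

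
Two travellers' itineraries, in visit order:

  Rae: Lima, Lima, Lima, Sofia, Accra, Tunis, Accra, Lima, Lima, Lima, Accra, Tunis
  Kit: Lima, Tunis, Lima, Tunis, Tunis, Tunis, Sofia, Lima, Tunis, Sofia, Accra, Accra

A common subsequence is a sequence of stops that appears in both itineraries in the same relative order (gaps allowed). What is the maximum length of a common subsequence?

Pick Lima (Rae #1, Kit #1) → Lima (Rae #2, Kit #3) → Lima (Rae #3, Kit #8) → Sofia (Rae #4, Kit #10) → Accra (Rae #7, Kit #11) → Accra (Rae #11, Kit #12); all 6 stops appear in both, in order. The LCS DP gives dp[12][12] = 6, so this is optimal.

6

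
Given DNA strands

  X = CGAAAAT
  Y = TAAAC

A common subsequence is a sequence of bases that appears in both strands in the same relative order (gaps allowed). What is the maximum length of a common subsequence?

Let dp[i][j] be the LCS length of the first i bases of X and the first j bases of Y. dp[i][j] = dp[i-1][j-1]+1 when the i-th and j-th bases match, else max(dp[i-1][j], dp[i][j-1]).
    ·  T  A  A  A  C
 ·  0  0  0  0  0  0
 C  0  0  0  0  0  1
 G  0  0  0  0  0  1
 A  0  0  1  1  1  1
 A  0  0  1  2  2  2
 A  0  0  1  2  3  3
 A  0  0  1  2  3  3
 T  0  1  1  2  3  3
dp[7][5] = 3. One LCS (by backtracking along matches): AAA.

3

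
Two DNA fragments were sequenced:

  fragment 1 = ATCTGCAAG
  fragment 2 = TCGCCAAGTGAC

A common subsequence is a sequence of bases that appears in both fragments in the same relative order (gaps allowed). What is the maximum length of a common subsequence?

Taking T (fragment 1 #2, fragment 2 #1), then C (fragment 1 #3, fragment 2 #2), then G (fragment 1 #5, fragment 2 #3), then C (fragment 1 #6, fragment 2 #5), then A (fragment 1 #7, fragment 2 #6), then A (fragment 1 #8, fragment 2 #7), then G (fragment 1 #9, fragment 2 #10) gives a common subsequence of length 7, and the DP table's final entry dp[9][12] is also 7, so no common subsequence is longer.

7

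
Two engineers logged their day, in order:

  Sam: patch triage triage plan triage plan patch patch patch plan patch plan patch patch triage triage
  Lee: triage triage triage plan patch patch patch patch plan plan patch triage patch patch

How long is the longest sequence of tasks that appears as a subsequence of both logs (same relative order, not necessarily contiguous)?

Match triage [2,1], triage [3,2], triage [5,3], plan [6,4], patch [7,6], patch [8,7], patch [9,8], plan [10,10], patch [11,11], patch [13,13], patch [14,14] — 11 tasks in the same relative order in both, and the DP table's final entry dp[16][14] is also 11, so no common subsequence is longer.

11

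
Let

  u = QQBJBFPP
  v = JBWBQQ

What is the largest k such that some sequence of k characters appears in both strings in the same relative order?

Taking Q [1,5], then Q [2,6] gives a common subsequence of length 2. The LCS DP gives dp[8][6] = 2, so this is optimal.

2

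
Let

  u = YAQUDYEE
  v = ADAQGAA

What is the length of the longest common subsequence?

2

Let dp[i][j] be the LCS length of the first i characters of u and the first j characters of v. dp[i][j] = dp[i-1][j-1]+1 when the i-th and j-th characters match, else max(dp[i-1][j], dp[i][j-1]).
    ·  A  D  A  Q  G  A  A
 ·  0  0  0  0  0  0  0  0
 Y  0  0  0  0  0  0  0  0
 A  0  1  1  1  1  1  1  1
 Q  0  1  1  1  2  2  2  2
 U  0  1  1  1  2  2  2  2
 D  0  1  2  2  2  2  2  2
 Y  0  1  2  2  2  2  2  2
 E  0  1  2  2  2  2  2  2
 E  0  1  2  2  2  2  2  2
dp[8][7] = 2. One LCS (by backtracking along matches): AQ.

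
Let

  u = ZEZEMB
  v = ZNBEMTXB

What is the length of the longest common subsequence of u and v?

Let dp[i][j] be the LCS length of the first i characters of u and the first j characters of v. dp[i][j] = dp[i-1][j-1]+1 when the i-th and j-th characters match, else max(dp[i-1][j], dp[i][j-1]).
    ·  Z  N  B  E  M  T  X  B
 ·  0  0  0  0  0  0  0  0  0
 Z  0  1  1  1  1  1  1  1  1
 E  0  1  1  1  2  2  2  2  2
 Z  0  1  1  1  2  2  2  2  2
 E  0  1  1  1  2  2  2  2  2
 M  0  1  1  1  2  3  3  3  3
 B  0  1  1  2  2  3  3  3  4
dp[6][8] = 4. One LCS (by backtracking along matches): ZEMB.

4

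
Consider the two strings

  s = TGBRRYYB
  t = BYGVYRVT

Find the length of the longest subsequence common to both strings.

Let dp[i][j] be the LCS length of the first i characters of s and the first j characters of t. dp[i][j] = dp[i-1][j-1]+1 when the i-th and j-th characters match, else max(dp[i-1][j], dp[i][j-1]).
    ·  B  Y  G  V  Y  R  V  T
 ·  0  0  0  0  0  0  0  0  0
 T  0  0  0  0  0  0  0  0  1
 G  0  0  0  1  1  1  1  1  1
 B  0  1  1  1  1  1  1  1  1
 R  0  1  1  1  1  1  2  2  2
 R  0  1  1  1  1  1  2  2  2
 Y  0  1  2  2  2  2  2  2  2
 Y  0  1  2  2  2  3  3  3  3
 B  0  1  2  2  2  3  3  3  3
dp[8][8] = 3. One LCS (by backtracking along matches): BYY.

3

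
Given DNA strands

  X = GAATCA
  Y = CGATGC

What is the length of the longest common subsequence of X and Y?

4

Match G [1,2]; then A [3,3]; then T [4,4]; then C [5,6] — 4 bases in the same relative order in both. dp[6][6] = 4 confirms this is the maximum.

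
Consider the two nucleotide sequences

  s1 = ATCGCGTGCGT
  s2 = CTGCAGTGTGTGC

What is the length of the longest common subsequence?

8

Pick T [2,2], then G [4,3], then C [5,4], then G [6,6], then T [7,7], then G [8,8], then G [10,10], then T [11,11]; all 8 bases appear in both, in order. dp[11][13] = 8 confirms this is the maximum.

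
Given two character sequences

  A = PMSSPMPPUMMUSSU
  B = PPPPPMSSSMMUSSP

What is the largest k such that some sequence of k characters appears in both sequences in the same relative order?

One common subsequence of length 9: P [1,5], M [2,6], S [3,8], S [4,9], M [10,10], M [11,11], U [12,12], S [13,13], S [14,14]. The LCS DP gives dp[15][15] = 9, so this is optimal.

9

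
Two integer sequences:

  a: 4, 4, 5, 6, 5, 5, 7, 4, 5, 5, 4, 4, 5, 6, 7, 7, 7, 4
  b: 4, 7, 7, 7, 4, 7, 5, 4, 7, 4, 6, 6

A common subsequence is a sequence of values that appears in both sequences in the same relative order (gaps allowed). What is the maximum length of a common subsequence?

7

Match 4 (a #1, b #1), 4 (a #2, b #5), 7 (a #7, b #6), 5 (a #10, b #7), 4 (a #11, b #8), 4 (a #12, b #10), 6 (a #14, b #12) — 7 values in the same relative order in both. Since dp[18][12] = 7, nothing longer is possible.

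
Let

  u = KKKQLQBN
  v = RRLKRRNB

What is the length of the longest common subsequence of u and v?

2

Let dp[i][j] be the LCS length of the first i characters of u and the first j characters of v. dp[i][j] = dp[i-1][j-1]+1 when the i-th and j-th characters match, else max(dp[i-1][j], dp[i][j-1]).
    ·  R  R  L  K  R  R  N  B
 ·  0  0  0  0  0  0  0  0  0
 K  0  0  0  0  1  1  1  1  1
 K  0  0  0  0  1  1  1  1  1
 K  0  0  0  0  1  1  1  1  1
 Q  0  0  0  0  1  1  1  1  1
 L  0  0  0  1  1  1  1  1  1
 Q  0  0  0  1  1  1  1  1  1
 B  0  0  0  1  1  1  1  1  2
 N  0  0  0  1  1  1  1  2  2
dp[8][8] = 2. One LCS (by backtracking along matches): KB.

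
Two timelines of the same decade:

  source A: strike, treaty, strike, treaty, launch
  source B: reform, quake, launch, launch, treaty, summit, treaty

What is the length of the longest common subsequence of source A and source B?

Taking treaty [2,5]; then treaty [4,7] gives a common subsequence of length 2. The LCS DP gives dp[5][7] = 2, so this is optimal.

2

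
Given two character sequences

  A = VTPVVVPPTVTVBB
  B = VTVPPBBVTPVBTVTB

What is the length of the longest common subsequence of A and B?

Match V [1,1], T [2,2], V [6,3], P [7,4], P [8,5], T [9,9], V [10,11], T [11,13], V [12,14], B [14,16] — 10 characters in the same relative order in both. The LCS DP gives dp[14][16] = 10, so this is optimal.

10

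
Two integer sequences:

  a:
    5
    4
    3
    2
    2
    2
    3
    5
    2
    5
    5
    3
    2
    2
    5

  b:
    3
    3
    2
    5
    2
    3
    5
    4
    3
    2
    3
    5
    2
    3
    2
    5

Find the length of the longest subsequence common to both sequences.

10

Pick 5 (a #1, b #7); then 4 (a #2, b #8); then 3 (a #3, b #9); then 2 (a #6, b #10); then 3 (a #7, b #11); then 5 (a #8, b #12); then 2 (a #9, b #13); then 3 (a #12, b #14); then 2 (a #14, b #15); then 5 (a #15, b #16); all 10 values appear in both, in order. Since dp[15][16] = 10, nothing longer is possible.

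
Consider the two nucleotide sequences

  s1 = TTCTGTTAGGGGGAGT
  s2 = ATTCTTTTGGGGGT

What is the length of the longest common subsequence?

12

Match T [1,2]; then T [2,3]; then C [3,4]; then T [4,6]; then T [6,7]; then T [7,8]; then G [10,9]; then G [11,10]; then G [12,11]; then G [13,12]; then G [15,13]; then T [16,14] — 12 bases in the same relative order in both, and the DP table's final entry dp[16][14] is also 12, so no common subsequence is longer.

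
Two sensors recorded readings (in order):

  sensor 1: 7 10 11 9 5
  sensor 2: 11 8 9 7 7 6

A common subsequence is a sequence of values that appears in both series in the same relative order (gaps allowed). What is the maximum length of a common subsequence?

2

Taking 11 at sensor 1[3]=sensor 2[1] → 9 at sensor 1[4]=sensor 2[3] gives a common subsequence of length 2. dp[5][6] = 2 confirms this is the maximum.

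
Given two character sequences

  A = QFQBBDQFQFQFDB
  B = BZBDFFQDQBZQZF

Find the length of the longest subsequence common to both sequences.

One common subsequence of length 8: B [4,1] → B [5,3] → D [6,4] → F [8,5] → F [10,6] → Q [11,7] → D [13,8] → B [14,10]. Since dp[14][14] = 8, nothing longer is possible.

8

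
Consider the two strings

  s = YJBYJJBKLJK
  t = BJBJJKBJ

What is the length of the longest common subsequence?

Let dp[i][j] be the LCS length of the first i characters of s and the first j characters of t. dp[i][j] = dp[i-1][j-1]+1 when the i-th and j-th characters match, else max(dp[i-1][j], dp[i][j-1]).
    ·  B  J  B  J  J  K  B  J
 ·  0  0  0  0  0  0  0  0  0
 Y  0  0  0  0  0  0  0  0  0
 J  0  0  1  1  1  1  1  1  1
 B  0  1  1  2  2  2  2  2  2
 Y  0  1  1  2  2  2  2  2  2
 J  0  1  2  2  3  3  3  3  3
 J  0  1  2  2  3  4  4  4  4
 B  0  1  2  3  3  4  4  5  5
 K  0  1  2  3  3  4  5  5  5
 L  0  1  2  3  3  4  5  5  5
 J  0  1  2  3  4  4  5  5  6
 K  0  1  2  3  4  4  5  5  6
dp[11][8] = 6. One LCS (by backtracking along matches): JBJJBJ.

6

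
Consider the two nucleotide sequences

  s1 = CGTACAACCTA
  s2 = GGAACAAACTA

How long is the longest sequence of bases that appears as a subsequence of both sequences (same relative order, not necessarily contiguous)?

Let dp[i][j] be the LCS length of the first i bases of s1 and the first j bases of s2. dp[i][j] = dp[i-1][j-1]+1 when the i-th and j-th bases match, else max(dp[i-1][j], dp[i][j-1]).
    ·  G  G  A  A  C  A  A  A  C  T  A
 ·  0  0  0  0  0  0  0  0  0  0  0  0
 C  0  0  0  0  0  1  1  1  1  1  1  1
 G  0  1  1  1  1  1  1  1  1  1  1  1
 T  0  1  1  1  1  1  1  1  1  1  2  2
 A  0  1  1  2  2  2  2  2  2  2  2  3
 C  0  1  1  2  2  3  3  3  3  3  3  3
 A  0  1  1  2  3  3  4  4  4  4  4  4
 A  0  1  1  2  3  3  4  5  5  5  5  5
 C  0  1  1  2  3  4  4  5  5  6  6  6
 C  0  1  1  2  3  4  4  5  5  6  6  6
 T  0  1  1  2  3  4  4  5  5  6  7  7
 A  0  1  1  2  3  4  5  5  6  6  7  8
dp[11][11] = 8. One LCS (by backtracking along matches): GACAACTA.

8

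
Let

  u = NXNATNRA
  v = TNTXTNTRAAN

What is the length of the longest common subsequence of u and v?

Let dp[i][j] be the LCS length of the first i characters of u and the first j characters of v. dp[i][j] = dp[i-1][j-1]+1 when the i-th and j-th characters match, else max(dp[i-1][j], dp[i][j-1]).
    ·  T  N  T  X  T  N  T  R  A  A  N
 ·  0  0  0  0  0  0  0  0  0  0  0  0
 N  0  0  1  1  1  1  1  1  1  1  1  1
 X  0  0  1  1  2  2  2  2  2  2  2  2
 N  0  0  1  1  2  2  3  3  3  3  3  3
 A  0  0  1  1  2  2  3  3  3  4  4  4
 T  0  1  1  2  2  3  3  4  4  4  4  4
 N  0  1  2  2  2  3  4  4  4  4  4  5
 R  0  1  2  2  2  3  4  4  5  5  5  5
 A  0  1  2  2  2  3  4  4  5  6  6  6
dp[8][11] = 6. One LCS (by backtracking along matches): NXNTRA.

6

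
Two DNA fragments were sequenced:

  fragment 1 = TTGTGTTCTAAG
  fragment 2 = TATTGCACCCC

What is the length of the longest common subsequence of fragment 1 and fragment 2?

Taking T at fragment 1[1]=fragment 2[1], T at fragment 1[2]=fragment 2[3], T at fragment 1[4]=fragment 2[4], G at fragment 1[5]=fragment 2[5], C at fragment 1[8]=fragment 2[6], A at fragment 1[10]=fragment 2[7] gives a common subsequence of length 6. dp[12][11] = 6 confirms this is the maximum.

6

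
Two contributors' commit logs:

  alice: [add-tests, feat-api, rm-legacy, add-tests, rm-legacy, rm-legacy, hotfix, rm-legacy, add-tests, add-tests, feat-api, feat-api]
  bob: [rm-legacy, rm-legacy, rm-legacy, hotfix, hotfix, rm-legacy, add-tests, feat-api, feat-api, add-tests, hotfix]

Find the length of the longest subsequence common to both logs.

One common subsequence of length 8: rm-legacy at alice[3]=bob[1] → rm-legacy at alice[5]=bob[2] → rm-legacy at alice[6]=bob[3] → hotfix at alice[7]=bob[5] → rm-legacy at alice[8]=bob[6] → add-tests at alice[10]=bob[7] → feat-api at alice[11]=bob[8] → feat-api at alice[12]=bob[9], and the DP table's final entry dp[12][11] is also 8, so no common subsequence is longer.

8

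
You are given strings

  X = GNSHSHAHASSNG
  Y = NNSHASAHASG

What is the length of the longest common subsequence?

Taking N at X[2]=Y[2], then S at X[3]=Y[3], then H at X[4]=Y[4], then S at X[5]=Y[6], then A at X[7]=Y[7], then H at X[8]=Y[8], then A at X[9]=Y[9], then S at X[11]=Y[10], then G at X[13]=Y[11] gives a common subsequence of length 9, and the DP table's final entry dp[13][11] is also 9, so no common subsequence is longer.

9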